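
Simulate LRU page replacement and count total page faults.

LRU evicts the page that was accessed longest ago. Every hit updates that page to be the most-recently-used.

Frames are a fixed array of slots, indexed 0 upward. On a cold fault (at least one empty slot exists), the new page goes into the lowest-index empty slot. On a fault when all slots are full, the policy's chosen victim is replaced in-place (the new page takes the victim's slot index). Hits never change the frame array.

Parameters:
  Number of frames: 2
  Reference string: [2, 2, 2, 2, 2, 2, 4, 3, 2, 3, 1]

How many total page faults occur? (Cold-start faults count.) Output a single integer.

Answer: 5

Derivation:
Step 0: ref 2 → FAULT, frames=[2,-]
Step 1: ref 2 → HIT, frames=[2,-]
Step 2: ref 2 → HIT, frames=[2,-]
Step 3: ref 2 → HIT, frames=[2,-]
Step 4: ref 2 → HIT, frames=[2,-]
Step 5: ref 2 → HIT, frames=[2,-]
Step 6: ref 4 → FAULT, frames=[2,4]
Step 7: ref 3 → FAULT (evict 2), frames=[3,4]
Step 8: ref 2 → FAULT (evict 4), frames=[3,2]
Step 9: ref 3 → HIT, frames=[3,2]
Step 10: ref 1 → FAULT (evict 2), frames=[3,1]
Total faults: 5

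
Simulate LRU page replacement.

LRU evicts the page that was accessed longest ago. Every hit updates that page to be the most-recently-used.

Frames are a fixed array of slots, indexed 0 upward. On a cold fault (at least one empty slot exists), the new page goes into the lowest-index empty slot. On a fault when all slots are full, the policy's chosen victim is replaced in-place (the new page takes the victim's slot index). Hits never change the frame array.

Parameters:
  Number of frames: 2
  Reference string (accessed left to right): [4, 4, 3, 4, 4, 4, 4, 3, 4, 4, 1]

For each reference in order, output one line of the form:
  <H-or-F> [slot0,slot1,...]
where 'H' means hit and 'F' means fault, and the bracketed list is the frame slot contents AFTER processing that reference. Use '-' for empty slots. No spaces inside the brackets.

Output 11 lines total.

F [4,-]
H [4,-]
F [4,3]
H [4,3]
H [4,3]
H [4,3]
H [4,3]
H [4,3]
H [4,3]
H [4,3]
F [4,1]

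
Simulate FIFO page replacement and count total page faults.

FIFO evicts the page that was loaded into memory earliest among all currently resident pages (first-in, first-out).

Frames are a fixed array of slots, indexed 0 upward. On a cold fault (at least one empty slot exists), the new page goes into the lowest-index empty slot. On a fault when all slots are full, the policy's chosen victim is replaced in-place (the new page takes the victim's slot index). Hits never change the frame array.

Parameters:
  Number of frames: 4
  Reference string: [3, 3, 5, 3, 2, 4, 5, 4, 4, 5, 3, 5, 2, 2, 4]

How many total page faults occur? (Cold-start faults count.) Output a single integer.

Answer: 4

Derivation:
Step 0: ref 3 → FAULT, frames=[3,-,-,-]
Step 1: ref 3 → HIT, frames=[3,-,-,-]
Step 2: ref 5 → FAULT, frames=[3,5,-,-]
Step 3: ref 3 → HIT, frames=[3,5,-,-]
Step 4: ref 2 → FAULT, frames=[3,5,2,-]
Step 5: ref 4 → FAULT, frames=[3,5,2,4]
Step 6: ref 5 → HIT, frames=[3,5,2,4]
Step 7: ref 4 → HIT, frames=[3,5,2,4]
Step 8: ref 4 → HIT, frames=[3,5,2,4]
Step 9: ref 5 → HIT, frames=[3,5,2,4]
Step 10: ref 3 → HIT, frames=[3,5,2,4]
Step 11: ref 5 → HIT, frames=[3,5,2,4]
Step 12: ref 2 → HIT, frames=[3,5,2,4]
Step 13: ref 2 → HIT, frames=[3,5,2,4]
Step 14: ref 4 → HIT, frames=[3,5,2,4]
Total faults: 4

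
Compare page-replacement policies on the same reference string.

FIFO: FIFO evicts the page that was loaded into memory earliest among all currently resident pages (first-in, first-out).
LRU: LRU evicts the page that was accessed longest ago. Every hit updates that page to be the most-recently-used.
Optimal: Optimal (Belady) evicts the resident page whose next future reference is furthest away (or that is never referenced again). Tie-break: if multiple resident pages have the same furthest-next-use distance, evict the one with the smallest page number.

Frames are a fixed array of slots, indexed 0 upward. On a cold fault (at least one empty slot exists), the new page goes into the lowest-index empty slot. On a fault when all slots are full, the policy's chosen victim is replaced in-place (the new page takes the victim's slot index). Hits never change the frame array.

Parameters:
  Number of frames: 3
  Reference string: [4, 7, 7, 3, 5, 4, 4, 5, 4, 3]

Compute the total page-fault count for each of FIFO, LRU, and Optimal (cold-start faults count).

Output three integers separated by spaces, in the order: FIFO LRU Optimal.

Answer: 5 5 4

Derivation:
--- FIFO ---
  step 0: ref 4 -> FAULT, frames=[4,-,-] (faults so far: 1)
  step 1: ref 7 -> FAULT, frames=[4,7,-] (faults so far: 2)
  step 2: ref 7 -> HIT, frames=[4,7,-] (faults so far: 2)
  step 3: ref 3 -> FAULT, frames=[4,7,3] (faults so far: 3)
  step 4: ref 5 -> FAULT, evict 4, frames=[5,7,3] (faults so far: 4)
  step 5: ref 4 -> FAULT, evict 7, frames=[5,4,3] (faults so far: 5)
  step 6: ref 4 -> HIT, frames=[5,4,3] (faults so far: 5)
  step 7: ref 5 -> HIT, frames=[5,4,3] (faults so far: 5)
  step 8: ref 4 -> HIT, frames=[5,4,3] (faults so far: 5)
  step 9: ref 3 -> HIT, frames=[5,4,3] (faults so far: 5)
  FIFO total faults: 5
--- LRU ---
  step 0: ref 4 -> FAULT, frames=[4,-,-] (faults so far: 1)
  step 1: ref 7 -> FAULT, frames=[4,7,-] (faults so far: 2)
  step 2: ref 7 -> HIT, frames=[4,7,-] (faults so far: 2)
  step 3: ref 3 -> FAULT, frames=[4,7,3] (faults so far: 3)
  step 4: ref 5 -> FAULT, evict 4, frames=[5,7,3] (faults so far: 4)
  step 5: ref 4 -> FAULT, evict 7, frames=[5,4,3] (faults so far: 5)
  step 6: ref 4 -> HIT, frames=[5,4,3] (faults so far: 5)
  step 7: ref 5 -> HIT, frames=[5,4,3] (faults so far: 5)
  step 8: ref 4 -> HIT, frames=[5,4,3] (faults so far: 5)
  step 9: ref 3 -> HIT, frames=[5,4,3] (faults so far: 5)
  LRU total faults: 5
--- Optimal ---
  step 0: ref 4 -> FAULT, frames=[4,-,-] (faults so far: 1)
  step 1: ref 7 -> FAULT, frames=[4,7,-] (faults so far: 2)
  step 2: ref 7 -> HIT, frames=[4,7,-] (faults so far: 2)
  step 3: ref 3 -> FAULT, frames=[4,7,3] (faults so far: 3)
  step 4: ref 5 -> FAULT, evict 7, frames=[4,5,3] (faults so far: 4)
  step 5: ref 4 -> HIT, frames=[4,5,3] (faults so far: 4)
  step 6: ref 4 -> HIT, frames=[4,5,3] (faults so far: 4)
  step 7: ref 5 -> HIT, frames=[4,5,3] (faults so far: 4)
  step 8: ref 4 -> HIT, frames=[4,5,3] (faults so far: 4)
  step 9: ref 3 -> HIT, frames=[4,5,3] (faults so far: 4)
  Optimal total faults: 4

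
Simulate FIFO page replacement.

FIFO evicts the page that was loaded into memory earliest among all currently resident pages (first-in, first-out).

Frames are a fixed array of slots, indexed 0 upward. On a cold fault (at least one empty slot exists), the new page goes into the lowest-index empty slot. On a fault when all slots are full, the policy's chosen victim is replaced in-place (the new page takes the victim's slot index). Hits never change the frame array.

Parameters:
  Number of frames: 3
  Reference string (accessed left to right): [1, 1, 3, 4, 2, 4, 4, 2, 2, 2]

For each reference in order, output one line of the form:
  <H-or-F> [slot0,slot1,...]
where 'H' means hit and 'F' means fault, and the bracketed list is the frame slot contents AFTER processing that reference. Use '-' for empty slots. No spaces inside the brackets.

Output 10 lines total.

F [1,-,-]
H [1,-,-]
F [1,3,-]
F [1,3,4]
F [2,3,4]
H [2,3,4]
H [2,3,4]
H [2,3,4]
H [2,3,4]
H [2,3,4]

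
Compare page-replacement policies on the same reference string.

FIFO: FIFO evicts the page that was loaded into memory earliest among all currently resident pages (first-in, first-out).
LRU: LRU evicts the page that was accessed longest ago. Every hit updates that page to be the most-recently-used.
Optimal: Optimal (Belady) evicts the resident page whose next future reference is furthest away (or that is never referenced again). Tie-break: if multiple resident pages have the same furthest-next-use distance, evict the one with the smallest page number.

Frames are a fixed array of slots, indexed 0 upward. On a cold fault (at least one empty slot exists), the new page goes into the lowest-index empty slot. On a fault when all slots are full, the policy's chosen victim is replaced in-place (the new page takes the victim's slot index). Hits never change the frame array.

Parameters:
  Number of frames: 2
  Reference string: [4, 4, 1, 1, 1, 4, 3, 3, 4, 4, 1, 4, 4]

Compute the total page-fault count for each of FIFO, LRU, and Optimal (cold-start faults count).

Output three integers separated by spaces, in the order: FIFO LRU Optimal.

Answer: 5 4 4

Derivation:
--- FIFO ---
  step 0: ref 4 -> FAULT, frames=[4,-] (faults so far: 1)
  step 1: ref 4 -> HIT, frames=[4,-] (faults so far: 1)
  step 2: ref 1 -> FAULT, frames=[4,1] (faults so far: 2)
  step 3: ref 1 -> HIT, frames=[4,1] (faults so far: 2)
  step 4: ref 1 -> HIT, frames=[4,1] (faults so far: 2)
  step 5: ref 4 -> HIT, frames=[4,1] (faults so far: 2)
  step 6: ref 3 -> FAULT, evict 4, frames=[3,1] (faults so far: 3)
  step 7: ref 3 -> HIT, frames=[3,1] (faults so far: 3)
  step 8: ref 4 -> FAULT, evict 1, frames=[3,4] (faults so far: 4)
  step 9: ref 4 -> HIT, frames=[3,4] (faults so far: 4)
  step 10: ref 1 -> FAULT, evict 3, frames=[1,4] (faults so far: 5)
  step 11: ref 4 -> HIT, frames=[1,4] (faults so far: 5)
  step 12: ref 4 -> HIT, frames=[1,4] (faults so far: 5)
  FIFO total faults: 5
--- LRU ---
  step 0: ref 4 -> FAULT, frames=[4,-] (faults so far: 1)
  step 1: ref 4 -> HIT, frames=[4,-] (faults so far: 1)
  step 2: ref 1 -> FAULT, frames=[4,1] (faults so far: 2)
  step 3: ref 1 -> HIT, frames=[4,1] (faults so far: 2)
  step 4: ref 1 -> HIT, frames=[4,1] (faults so far: 2)
  step 5: ref 4 -> HIT, frames=[4,1] (faults so far: 2)
  step 6: ref 3 -> FAULT, evict 1, frames=[4,3] (faults so far: 3)
  step 7: ref 3 -> HIT, frames=[4,3] (faults so far: 3)
  step 8: ref 4 -> HIT, frames=[4,3] (faults so far: 3)
  step 9: ref 4 -> HIT, frames=[4,3] (faults so far: 3)
  step 10: ref 1 -> FAULT, evict 3, frames=[4,1] (faults so far: 4)
  step 11: ref 4 -> HIT, frames=[4,1] (faults so far: 4)
  step 12: ref 4 -> HIT, frames=[4,1] (faults so far: 4)
  LRU total faults: 4
--- Optimal ---
  step 0: ref 4 -> FAULT, frames=[4,-] (faults so far: 1)
  step 1: ref 4 -> HIT, frames=[4,-] (faults so far: 1)
  step 2: ref 1 -> FAULT, frames=[4,1] (faults so far: 2)
  step 3: ref 1 -> HIT, frames=[4,1] (faults so far: 2)
  step 4: ref 1 -> HIT, frames=[4,1] (faults so far: 2)
  step 5: ref 4 -> HIT, frames=[4,1] (faults so far: 2)
  step 6: ref 3 -> FAULT, evict 1, frames=[4,3] (faults so far: 3)
  step 7: ref 3 -> HIT, frames=[4,3] (faults so far: 3)
  step 8: ref 4 -> HIT, frames=[4,3] (faults so far: 3)
  step 9: ref 4 -> HIT, frames=[4,3] (faults so far: 3)
  step 10: ref 1 -> FAULT, evict 3, frames=[4,1] (faults so far: 4)
  step 11: ref 4 -> HIT, frames=[4,1] (faults so far: 4)
  step 12: ref 4 -> HIT, frames=[4,1] (faults so far: 4)
  Optimal total faults: 4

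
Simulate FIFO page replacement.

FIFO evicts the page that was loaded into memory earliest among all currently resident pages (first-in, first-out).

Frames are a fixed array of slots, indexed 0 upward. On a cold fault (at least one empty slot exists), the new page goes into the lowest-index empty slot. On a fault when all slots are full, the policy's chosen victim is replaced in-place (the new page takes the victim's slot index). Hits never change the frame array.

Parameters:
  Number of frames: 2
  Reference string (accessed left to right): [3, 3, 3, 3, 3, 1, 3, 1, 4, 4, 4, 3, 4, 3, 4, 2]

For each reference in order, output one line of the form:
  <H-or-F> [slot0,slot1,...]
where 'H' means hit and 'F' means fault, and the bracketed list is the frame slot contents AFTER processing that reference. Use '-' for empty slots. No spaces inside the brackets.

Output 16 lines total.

F [3,-]
H [3,-]
H [3,-]
H [3,-]
H [3,-]
F [3,1]
H [3,1]
H [3,1]
F [4,1]
H [4,1]
H [4,1]
F [4,3]
H [4,3]
H [4,3]
H [4,3]
F [2,3]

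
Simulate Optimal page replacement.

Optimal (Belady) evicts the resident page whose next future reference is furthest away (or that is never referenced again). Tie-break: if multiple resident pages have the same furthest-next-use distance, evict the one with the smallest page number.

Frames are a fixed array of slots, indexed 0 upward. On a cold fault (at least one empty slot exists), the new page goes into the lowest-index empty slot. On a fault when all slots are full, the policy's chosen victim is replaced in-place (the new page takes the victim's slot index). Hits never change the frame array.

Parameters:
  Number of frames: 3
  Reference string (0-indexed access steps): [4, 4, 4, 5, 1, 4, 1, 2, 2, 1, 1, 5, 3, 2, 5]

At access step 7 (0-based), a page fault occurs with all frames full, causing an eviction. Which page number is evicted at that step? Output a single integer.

Step 0: ref 4 -> FAULT, frames=[4,-,-]
Step 1: ref 4 -> HIT, frames=[4,-,-]
Step 2: ref 4 -> HIT, frames=[4,-,-]
Step 3: ref 5 -> FAULT, frames=[4,5,-]
Step 4: ref 1 -> FAULT, frames=[4,5,1]
Step 5: ref 4 -> HIT, frames=[4,5,1]
Step 6: ref 1 -> HIT, frames=[4,5,1]
Step 7: ref 2 -> FAULT, evict 4, frames=[2,5,1]
At step 7: evicted page 4

Answer: 4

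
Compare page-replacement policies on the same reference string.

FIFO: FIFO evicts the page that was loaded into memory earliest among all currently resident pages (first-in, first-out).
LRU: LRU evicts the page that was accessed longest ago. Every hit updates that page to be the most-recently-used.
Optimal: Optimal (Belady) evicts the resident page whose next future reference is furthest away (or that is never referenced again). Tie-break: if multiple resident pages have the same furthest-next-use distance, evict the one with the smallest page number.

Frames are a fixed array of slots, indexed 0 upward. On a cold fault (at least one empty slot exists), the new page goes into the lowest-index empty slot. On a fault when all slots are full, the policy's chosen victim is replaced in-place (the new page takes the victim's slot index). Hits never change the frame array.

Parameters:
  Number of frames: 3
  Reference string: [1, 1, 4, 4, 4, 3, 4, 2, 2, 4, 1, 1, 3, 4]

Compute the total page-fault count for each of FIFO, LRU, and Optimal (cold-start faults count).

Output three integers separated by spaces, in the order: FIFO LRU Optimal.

Answer: 6 6 5

Derivation:
--- FIFO ---
  step 0: ref 1 -> FAULT, frames=[1,-,-] (faults so far: 1)
  step 1: ref 1 -> HIT, frames=[1,-,-] (faults so far: 1)
  step 2: ref 4 -> FAULT, frames=[1,4,-] (faults so far: 2)
  step 3: ref 4 -> HIT, frames=[1,4,-] (faults so far: 2)
  step 4: ref 4 -> HIT, frames=[1,4,-] (faults so far: 2)
  step 5: ref 3 -> FAULT, frames=[1,4,3] (faults so far: 3)
  step 6: ref 4 -> HIT, frames=[1,4,3] (faults so far: 3)
  step 7: ref 2 -> FAULT, evict 1, frames=[2,4,3] (faults so far: 4)
  step 8: ref 2 -> HIT, frames=[2,4,3] (faults so far: 4)
  step 9: ref 4 -> HIT, frames=[2,4,3] (faults so far: 4)
  step 10: ref 1 -> FAULT, evict 4, frames=[2,1,3] (faults so far: 5)
  step 11: ref 1 -> HIT, frames=[2,1,3] (faults so far: 5)
  step 12: ref 3 -> HIT, frames=[2,1,3] (faults so far: 5)
  step 13: ref 4 -> FAULT, evict 3, frames=[2,1,4] (faults so far: 6)
  FIFO total faults: 6
--- LRU ---
  step 0: ref 1 -> FAULT, frames=[1,-,-] (faults so far: 1)
  step 1: ref 1 -> HIT, frames=[1,-,-] (faults so far: 1)
  step 2: ref 4 -> FAULT, frames=[1,4,-] (faults so far: 2)
  step 3: ref 4 -> HIT, frames=[1,4,-] (faults so far: 2)
  step 4: ref 4 -> HIT, frames=[1,4,-] (faults so far: 2)
  step 5: ref 3 -> FAULT, frames=[1,4,3] (faults so far: 3)
  step 6: ref 4 -> HIT, frames=[1,4,3] (faults so far: 3)
  step 7: ref 2 -> FAULT, evict 1, frames=[2,4,3] (faults so far: 4)
  step 8: ref 2 -> HIT, frames=[2,4,3] (faults so far: 4)
  step 9: ref 4 -> HIT, frames=[2,4,3] (faults so far: 4)
  step 10: ref 1 -> FAULT, evict 3, frames=[2,4,1] (faults so far: 5)
  step 11: ref 1 -> HIT, frames=[2,4,1] (faults so far: 5)
  step 12: ref 3 -> FAULT, evict 2, frames=[3,4,1] (faults so far: 6)
  step 13: ref 4 -> HIT, frames=[3,4,1] (faults so far: 6)
  LRU total faults: 6
--- Optimal ---
  step 0: ref 1 -> FAULT, frames=[1,-,-] (faults so far: 1)
  step 1: ref 1 -> HIT, frames=[1,-,-] (faults so far: 1)
  step 2: ref 4 -> FAULT, frames=[1,4,-] (faults so far: 2)
  step 3: ref 4 -> HIT, frames=[1,4,-] (faults so far: 2)
  step 4: ref 4 -> HIT, frames=[1,4,-] (faults so far: 2)
  step 5: ref 3 -> FAULT, frames=[1,4,3] (faults so far: 3)
  step 6: ref 4 -> HIT, frames=[1,4,3] (faults so far: 3)
  step 7: ref 2 -> FAULT, evict 3, frames=[1,4,2] (faults so far: 4)
  step 8: ref 2 -> HIT, frames=[1,4,2] (faults so far: 4)
  step 9: ref 4 -> HIT, frames=[1,4,2] (faults so far: 4)
  step 10: ref 1 -> HIT, frames=[1,4,2] (faults so far: 4)
  step 11: ref 1 -> HIT, frames=[1,4,2] (faults so far: 4)
  step 12: ref 3 -> FAULT, evict 1, frames=[3,4,2] (faults so far: 5)
  step 13: ref 4 -> HIT, frames=[3,4,2] (faults so far: 5)
  Optimal total faults: 5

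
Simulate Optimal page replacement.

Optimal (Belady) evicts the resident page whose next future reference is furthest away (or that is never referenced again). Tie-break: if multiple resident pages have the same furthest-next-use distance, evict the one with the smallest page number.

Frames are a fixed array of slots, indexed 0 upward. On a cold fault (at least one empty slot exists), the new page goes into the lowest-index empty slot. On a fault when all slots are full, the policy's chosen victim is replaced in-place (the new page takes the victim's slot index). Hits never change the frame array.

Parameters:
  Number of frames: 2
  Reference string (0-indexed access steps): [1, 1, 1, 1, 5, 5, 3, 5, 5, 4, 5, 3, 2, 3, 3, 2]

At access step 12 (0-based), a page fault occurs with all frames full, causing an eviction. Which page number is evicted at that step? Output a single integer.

Step 0: ref 1 -> FAULT, frames=[1,-]
Step 1: ref 1 -> HIT, frames=[1,-]
Step 2: ref 1 -> HIT, frames=[1,-]
Step 3: ref 1 -> HIT, frames=[1,-]
Step 4: ref 5 -> FAULT, frames=[1,5]
Step 5: ref 5 -> HIT, frames=[1,5]
Step 6: ref 3 -> FAULT, evict 1, frames=[3,5]
Step 7: ref 5 -> HIT, frames=[3,5]
Step 8: ref 5 -> HIT, frames=[3,5]
Step 9: ref 4 -> FAULT, evict 3, frames=[4,5]
Step 10: ref 5 -> HIT, frames=[4,5]
Step 11: ref 3 -> FAULT, evict 4, frames=[3,5]
Step 12: ref 2 -> FAULT, evict 5, frames=[3,2]
At step 12: evicted page 5

Answer: 5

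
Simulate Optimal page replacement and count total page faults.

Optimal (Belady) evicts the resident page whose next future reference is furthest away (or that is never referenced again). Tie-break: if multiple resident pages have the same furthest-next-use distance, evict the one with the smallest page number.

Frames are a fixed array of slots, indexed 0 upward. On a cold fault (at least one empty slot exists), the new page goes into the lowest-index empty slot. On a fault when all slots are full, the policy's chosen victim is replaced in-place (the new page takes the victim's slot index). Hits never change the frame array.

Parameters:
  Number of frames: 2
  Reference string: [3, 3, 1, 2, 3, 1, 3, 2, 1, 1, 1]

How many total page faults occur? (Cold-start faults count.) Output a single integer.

Answer: 5

Derivation:
Step 0: ref 3 → FAULT, frames=[3,-]
Step 1: ref 3 → HIT, frames=[3,-]
Step 2: ref 1 → FAULT, frames=[3,1]
Step 3: ref 2 → FAULT (evict 1), frames=[3,2]
Step 4: ref 3 → HIT, frames=[3,2]
Step 5: ref 1 → FAULT (evict 2), frames=[3,1]
Step 6: ref 3 → HIT, frames=[3,1]
Step 7: ref 2 → FAULT (evict 3), frames=[2,1]
Step 8: ref 1 → HIT, frames=[2,1]
Step 9: ref 1 → HIT, frames=[2,1]
Step 10: ref 1 → HIT, frames=[2,1]
Total faults: 5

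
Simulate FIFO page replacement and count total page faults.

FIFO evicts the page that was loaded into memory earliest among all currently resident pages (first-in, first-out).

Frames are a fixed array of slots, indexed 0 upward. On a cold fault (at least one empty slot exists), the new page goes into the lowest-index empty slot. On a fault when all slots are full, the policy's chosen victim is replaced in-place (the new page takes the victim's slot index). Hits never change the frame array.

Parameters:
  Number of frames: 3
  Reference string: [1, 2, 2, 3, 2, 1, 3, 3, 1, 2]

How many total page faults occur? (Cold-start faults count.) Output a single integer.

Answer: 3

Derivation:
Step 0: ref 1 → FAULT, frames=[1,-,-]
Step 1: ref 2 → FAULT, frames=[1,2,-]
Step 2: ref 2 → HIT, frames=[1,2,-]
Step 3: ref 3 → FAULT, frames=[1,2,3]
Step 4: ref 2 → HIT, frames=[1,2,3]
Step 5: ref 1 → HIT, frames=[1,2,3]
Step 6: ref 3 → HIT, frames=[1,2,3]
Step 7: ref 3 → HIT, frames=[1,2,3]
Step 8: ref 1 → HIT, frames=[1,2,3]
Step 9: ref 2 → HIT, frames=[1,2,3]
Total faults: 3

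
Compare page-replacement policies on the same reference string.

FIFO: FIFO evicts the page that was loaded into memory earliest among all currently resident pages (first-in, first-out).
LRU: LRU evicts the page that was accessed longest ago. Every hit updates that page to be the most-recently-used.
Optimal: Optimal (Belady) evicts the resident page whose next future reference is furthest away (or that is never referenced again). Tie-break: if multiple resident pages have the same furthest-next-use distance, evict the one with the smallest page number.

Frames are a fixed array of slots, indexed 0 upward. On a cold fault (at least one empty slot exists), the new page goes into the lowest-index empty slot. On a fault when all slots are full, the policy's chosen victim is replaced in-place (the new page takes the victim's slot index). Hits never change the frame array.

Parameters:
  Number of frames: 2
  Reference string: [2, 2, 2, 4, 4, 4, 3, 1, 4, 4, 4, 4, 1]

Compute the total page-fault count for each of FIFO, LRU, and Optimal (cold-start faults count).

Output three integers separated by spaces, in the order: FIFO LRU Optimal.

--- FIFO ---
  step 0: ref 2 -> FAULT, frames=[2,-] (faults so far: 1)
  step 1: ref 2 -> HIT, frames=[2,-] (faults so far: 1)
  step 2: ref 2 -> HIT, frames=[2,-] (faults so far: 1)
  step 3: ref 4 -> FAULT, frames=[2,4] (faults so far: 2)
  step 4: ref 4 -> HIT, frames=[2,4] (faults so far: 2)
  step 5: ref 4 -> HIT, frames=[2,4] (faults so far: 2)
  step 6: ref 3 -> FAULT, evict 2, frames=[3,4] (faults so far: 3)
  step 7: ref 1 -> FAULT, evict 4, frames=[3,1] (faults so far: 4)
  step 8: ref 4 -> FAULT, evict 3, frames=[4,1] (faults so far: 5)
  step 9: ref 4 -> HIT, frames=[4,1] (faults so far: 5)
  step 10: ref 4 -> HIT, frames=[4,1] (faults so far: 5)
  step 11: ref 4 -> HIT, frames=[4,1] (faults so far: 5)
  step 12: ref 1 -> HIT, frames=[4,1] (faults so far: 5)
  FIFO total faults: 5
--- LRU ---
  step 0: ref 2 -> FAULT, frames=[2,-] (faults so far: 1)
  step 1: ref 2 -> HIT, frames=[2,-] (faults so far: 1)
  step 2: ref 2 -> HIT, frames=[2,-] (faults so far: 1)
  step 3: ref 4 -> FAULT, frames=[2,4] (faults so far: 2)
  step 4: ref 4 -> HIT, frames=[2,4] (faults so far: 2)
  step 5: ref 4 -> HIT, frames=[2,4] (faults so far: 2)
  step 6: ref 3 -> FAULT, evict 2, frames=[3,4] (faults so far: 3)
  step 7: ref 1 -> FAULT, evict 4, frames=[3,1] (faults so far: 4)
  step 8: ref 4 -> FAULT, evict 3, frames=[4,1] (faults so far: 5)
  step 9: ref 4 -> HIT, frames=[4,1] (faults so far: 5)
  step 10: ref 4 -> HIT, frames=[4,1] (faults so far: 5)
  step 11: ref 4 -> HIT, frames=[4,1] (faults so far: 5)
  step 12: ref 1 -> HIT, frames=[4,1] (faults so far: 5)
  LRU total faults: 5
--- Optimal ---
  step 0: ref 2 -> FAULT, frames=[2,-] (faults so far: 1)
  step 1: ref 2 -> HIT, frames=[2,-] (faults so far: 1)
  step 2: ref 2 -> HIT, frames=[2,-] (faults so far: 1)
  step 3: ref 4 -> FAULT, frames=[2,4] (faults so far: 2)
  step 4: ref 4 -> HIT, frames=[2,4] (faults so far: 2)
  step 5: ref 4 -> HIT, frames=[2,4] (faults so far: 2)
  step 6: ref 3 -> FAULT, evict 2, frames=[3,4] (faults so far: 3)
  step 7: ref 1 -> FAULT, evict 3, frames=[1,4] (faults so far: 4)
  step 8: ref 4 -> HIT, frames=[1,4] (faults so far: 4)
  step 9: ref 4 -> HIT, frames=[1,4] (faults so far: 4)
  step 10: ref 4 -> HIT, frames=[1,4] (faults so far: 4)
  step 11: ref 4 -> HIT, frames=[1,4] (faults so far: 4)
  step 12: ref 1 -> HIT, frames=[1,4] (faults so far: 4)
  Optimal total faults: 4

Answer: 5 5 4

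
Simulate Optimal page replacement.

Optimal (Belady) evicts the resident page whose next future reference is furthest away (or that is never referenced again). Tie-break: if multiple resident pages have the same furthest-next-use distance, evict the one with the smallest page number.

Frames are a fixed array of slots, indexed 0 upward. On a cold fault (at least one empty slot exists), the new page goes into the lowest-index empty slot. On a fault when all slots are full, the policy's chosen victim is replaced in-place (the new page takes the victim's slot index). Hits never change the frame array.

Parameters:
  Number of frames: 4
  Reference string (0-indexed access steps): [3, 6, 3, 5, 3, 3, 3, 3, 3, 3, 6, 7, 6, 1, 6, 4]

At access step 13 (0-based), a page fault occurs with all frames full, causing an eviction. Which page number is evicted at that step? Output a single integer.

Step 0: ref 3 -> FAULT, frames=[3,-,-,-]
Step 1: ref 6 -> FAULT, frames=[3,6,-,-]
Step 2: ref 3 -> HIT, frames=[3,6,-,-]
Step 3: ref 5 -> FAULT, frames=[3,6,5,-]
Step 4: ref 3 -> HIT, frames=[3,6,5,-]
Step 5: ref 3 -> HIT, frames=[3,6,5,-]
Step 6: ref 3 -> HIT, frames=[3,6,5,-]
Step 7: ref 3 -> HIT, frames=[3,6,5,-]
Step 8: ref 3 -> HIT, frames=[3,6,5,-]
Step 9: ref 3 -> HIT, frames=[3,6,5,-]
Step 10: ref 6 -> HIT, frames=[3,6,5,-]
Step 11: ref 7 -> FAULT, frames=[3,6,5,7]
Step 12: ref 6 -> HIT, frames=[3,6,5,7]
Step 13: ref 1 -> FAULT, evict 3, frames=[1,6,5,7]
At step 13: evicted page 3

Answer: 3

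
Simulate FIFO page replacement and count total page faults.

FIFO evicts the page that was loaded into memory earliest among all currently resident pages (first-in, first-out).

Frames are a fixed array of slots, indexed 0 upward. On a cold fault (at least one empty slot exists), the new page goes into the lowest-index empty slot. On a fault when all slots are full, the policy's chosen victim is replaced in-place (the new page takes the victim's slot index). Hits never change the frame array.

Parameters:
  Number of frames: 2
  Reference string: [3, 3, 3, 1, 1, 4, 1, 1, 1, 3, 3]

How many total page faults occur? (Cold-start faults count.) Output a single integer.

Step 0: ref 3 → FAULT, frames=[3,-]
Step 1: ref 3 → HIT, frames=[3,-]
Step 2: ref 3 → HIT, frames=[3,-]
Step 3: ref 1 → FAULT, frames=[3,1]
Step 4: ref 1 → HIT, frames=[3,1]
Step 5: ref 4 → FAULT (evict 3), frames=[4,1]
Step 6: ref 1 → HIT, frames=[4,1]
Step 7: ref 1 → HIT, frames=[4,1]
Step 8: ref 1 → HIT, frames=[4,1]
Step 9: ref 3 → FAULT (evict 1), frames=[4,3]
Step 10: ref 3 → HIT, frames=[4,3]
Total faults: 4

Answer: 4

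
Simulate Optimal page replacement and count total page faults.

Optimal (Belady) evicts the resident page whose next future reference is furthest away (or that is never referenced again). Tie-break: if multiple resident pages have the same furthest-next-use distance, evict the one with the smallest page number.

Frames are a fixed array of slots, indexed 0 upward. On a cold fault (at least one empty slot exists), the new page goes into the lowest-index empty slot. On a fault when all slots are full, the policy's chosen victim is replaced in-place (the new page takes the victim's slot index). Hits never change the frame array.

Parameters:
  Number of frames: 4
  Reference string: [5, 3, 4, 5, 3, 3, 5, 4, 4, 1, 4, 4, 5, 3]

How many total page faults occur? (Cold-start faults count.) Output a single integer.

Answer: 4

Derivation:
Step 0: ref 5 → FAULT, frames=[5,-,-,-]
Step 1: ref 3 → FAULT, frames=[5,3,-,-]
Step 2: ref 4 → FAULT, frames=[5,3,4,-]
Step 3: ref 5 → HIT, frames=[5,3,4,-]
Step 4: ref 3 → HIT, frames=[5,3,4,-]
Step 5: ref 3 → HIT, frames=[5,3,4,-]
Step 6: ref 5 → HIT, frames=[5,3,4,-]
Step 7: ref 4 → HIT, frames=[5,3,4,-]
Step 8: ref 4 → HIT, frames=[5,3,4,-]
Step 9: ref 1 → FAULT, frames=[5,3,4,1]
Step 10: ref 4 → HIT, frames=[5,3,4,1]
Step 11: ref 4 → HIT, frames=[5,3,4,1]
Step 12: ref 5 → HIT, frames=[5,3,4,1]
Step 13: ref 3 → HIT, frames=[5,3,4,1]
Total faults: 4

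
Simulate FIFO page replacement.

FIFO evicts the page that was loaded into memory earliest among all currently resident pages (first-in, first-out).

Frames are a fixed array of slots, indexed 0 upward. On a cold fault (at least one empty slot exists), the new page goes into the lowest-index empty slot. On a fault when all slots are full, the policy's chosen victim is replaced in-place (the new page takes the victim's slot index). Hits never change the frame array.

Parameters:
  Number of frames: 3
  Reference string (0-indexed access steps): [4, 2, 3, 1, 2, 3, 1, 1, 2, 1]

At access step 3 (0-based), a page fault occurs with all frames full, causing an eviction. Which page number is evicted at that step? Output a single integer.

Answer: 4

Derivation:
Step 0: ref 4 -> FAULT, frames=[4,-,-]
Step 1: ref 2 -> FAULT, frames=[4,2,-]
Step 2: ref 3 -> FAULT, frames=[4,2,3]
Step 3: ref 1 -> FAULT, evict 4, frames=[1,2,3]
At step 3: evicted page 4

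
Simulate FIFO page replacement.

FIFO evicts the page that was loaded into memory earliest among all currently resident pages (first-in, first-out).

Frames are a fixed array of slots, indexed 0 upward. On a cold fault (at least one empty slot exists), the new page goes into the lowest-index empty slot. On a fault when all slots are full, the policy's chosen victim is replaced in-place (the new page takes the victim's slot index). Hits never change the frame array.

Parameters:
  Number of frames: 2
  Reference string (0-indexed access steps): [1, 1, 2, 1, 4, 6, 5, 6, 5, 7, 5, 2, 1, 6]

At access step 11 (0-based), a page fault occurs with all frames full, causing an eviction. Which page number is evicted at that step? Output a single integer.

Answer: 5

Derivation:
Step 0: ref 1 -> FAULT, frames=[1,-]
Step 1: ref 1 -> HIT, frames=[1,-]
Step 2: ref 2 -> FAULT, frames=[1,2]
Step 3: ref 1 -> HIT, frames=[1,2]
Step 4: ref 4 -> FAULT, evict 1, frames=[4,2]
Step 5: ref 6 -> FAULT, evict 2, frames=[4,6]
Step 6: ref 5 -> FAULT, evict 4, frames=[5,6]
Step 7: ref 6 -> HIT, frames=[5,6]
Step 8: ref 5 -> HIT, frames=[5,6]
Step 9: ref 7 -> FAULT, evict 6, frames=[5,7]
Step 10: ref 5 -> HIT, frames=[5,7]
Step 11: ref 2 -> FAULT, evict 5, frames=[2,7]
At step 11: evicted page 5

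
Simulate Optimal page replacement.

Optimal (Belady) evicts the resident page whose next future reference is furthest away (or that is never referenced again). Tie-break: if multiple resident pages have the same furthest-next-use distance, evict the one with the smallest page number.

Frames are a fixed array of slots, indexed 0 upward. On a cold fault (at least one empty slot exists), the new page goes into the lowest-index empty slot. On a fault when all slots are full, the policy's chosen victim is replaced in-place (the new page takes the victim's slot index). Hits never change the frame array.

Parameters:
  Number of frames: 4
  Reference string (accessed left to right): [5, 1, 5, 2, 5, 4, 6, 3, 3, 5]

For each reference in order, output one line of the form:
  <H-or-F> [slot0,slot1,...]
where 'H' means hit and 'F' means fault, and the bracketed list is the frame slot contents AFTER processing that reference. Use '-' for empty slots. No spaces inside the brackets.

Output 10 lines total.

F [5,-,-,-]
F [5,1,-,-]
H [5,1,-,-]
F [5,1,2,-]
H [5,1,2,-]
F [5,1,2,4]
F [5,6,2,4]
F [5,6,3,4]
H [5,6,3,4]
H [5,6,3,4]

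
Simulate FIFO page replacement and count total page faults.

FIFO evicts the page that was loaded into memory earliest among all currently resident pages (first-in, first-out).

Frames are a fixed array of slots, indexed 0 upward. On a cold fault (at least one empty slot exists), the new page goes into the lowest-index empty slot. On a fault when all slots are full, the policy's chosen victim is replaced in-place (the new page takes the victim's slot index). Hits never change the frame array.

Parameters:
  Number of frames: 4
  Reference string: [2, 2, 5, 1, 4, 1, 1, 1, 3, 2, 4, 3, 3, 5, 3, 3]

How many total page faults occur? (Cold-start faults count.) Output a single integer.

Answer: 7

Derivation:
Step 0: ref 2 → FAULT, frames=[2,-,-,-]
Step 1: ref 2 → HIT, frames=[2,-,-,-]
Step 2: ref 5 → FAULT, frames=[2,5,-,-]
Step 3: ref 1 → FAULT, frames=[2,5,1,-]
Step 4: ref 4 → FAULT, frames=[2,5,1,4]
Step 5: ref 1 → HIT, frames=[2,5,1,4]
Step 6: ref 1 → HIT, frames=[2,5,1,4]
Step 7: ref 1 → HIT, frames=[2,5,1,4]
Step 8: ref 3 → FAULT (evict 2), frames=[3,5,1,4]
Step 9: ref 2 → FAULT (evict 5), frames=[3,2,1,4]
Step 10: ref 4 → HIT, frames=[3,2,1,4]
Step 11: ref 3 → HIT, frames=[3,2,1,4]
Step 12: ref 3 → HIT, frames=[3,2,1,4]
Step 13: ref 5 → FAULT (evict 1), frames=[3,2,5,4]
Step 14: ref 3 → HIT, frames=[3,2,5,4]
Step 15: ref 3 → HIT, frames=[3,2,5,4]
Total faults: 7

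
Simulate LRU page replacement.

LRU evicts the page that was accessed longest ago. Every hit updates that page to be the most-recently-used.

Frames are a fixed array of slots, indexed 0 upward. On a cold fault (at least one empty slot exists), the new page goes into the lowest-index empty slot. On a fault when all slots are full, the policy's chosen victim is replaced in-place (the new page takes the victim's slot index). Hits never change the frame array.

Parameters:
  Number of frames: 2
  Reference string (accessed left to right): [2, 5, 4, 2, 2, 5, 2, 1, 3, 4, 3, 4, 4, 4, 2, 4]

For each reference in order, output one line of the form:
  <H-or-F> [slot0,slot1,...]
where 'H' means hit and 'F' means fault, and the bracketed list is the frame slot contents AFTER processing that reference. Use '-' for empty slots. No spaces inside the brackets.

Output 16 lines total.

F [2,-]
F [2,5]
F [4,5]
F [4,2]
H [4,2]
F [5,2]
H [5,2]
F [1,2]
F [1,3]
F [4,3]
H [4,3]
H [4,3]
H [4,3]
H [4,3]
F [4,2]
H [4,2]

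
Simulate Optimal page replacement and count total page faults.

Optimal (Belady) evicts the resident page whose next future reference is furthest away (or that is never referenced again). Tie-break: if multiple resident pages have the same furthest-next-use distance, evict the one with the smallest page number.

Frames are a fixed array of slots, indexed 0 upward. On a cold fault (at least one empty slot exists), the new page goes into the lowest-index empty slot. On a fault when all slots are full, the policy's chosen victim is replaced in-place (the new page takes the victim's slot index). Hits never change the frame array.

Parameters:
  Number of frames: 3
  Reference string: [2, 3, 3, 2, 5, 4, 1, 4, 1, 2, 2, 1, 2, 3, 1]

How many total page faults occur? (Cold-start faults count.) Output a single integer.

Step 0: ref 2 → FAULT, frames=[2,-,-]
Step 1: ref 3 → FAULT, frames=[2,3,-]
Step 2: ref 3 → HIT, frames=[2,3,-]
Step 3: ref 2 → HIT, frames=[2,3,-]
Step 4: ref 5 → FAULT, frames=[2,3,5]
Step 5: ref 4 → FAULT (evict 5), frames=[2,3,4]
Step 6: ref 1 → FAULT (evict 3), frames=[2,1,4]
Step 7: ref 4 → HIT, frames=[2,1,4]
Step 8: ref 1 → HIT, frames=[2,1,4]
Step 9: ref 2 → HIT, frames=[2,1,4]
Step 10: ref 2 → HIT, frames=[2,1,4]
Step 11: ref 1 → HIT, frames=[2,1,4]
Step 12: ref 2 → HIT, frames=[2,1,4]
Step 13: ref 3 → FAULT (evict 2), frames=[3,1,4]
Step 14: ref 1 → HIT, frames=[3,1,4]
Total faults: 6

Answer: 6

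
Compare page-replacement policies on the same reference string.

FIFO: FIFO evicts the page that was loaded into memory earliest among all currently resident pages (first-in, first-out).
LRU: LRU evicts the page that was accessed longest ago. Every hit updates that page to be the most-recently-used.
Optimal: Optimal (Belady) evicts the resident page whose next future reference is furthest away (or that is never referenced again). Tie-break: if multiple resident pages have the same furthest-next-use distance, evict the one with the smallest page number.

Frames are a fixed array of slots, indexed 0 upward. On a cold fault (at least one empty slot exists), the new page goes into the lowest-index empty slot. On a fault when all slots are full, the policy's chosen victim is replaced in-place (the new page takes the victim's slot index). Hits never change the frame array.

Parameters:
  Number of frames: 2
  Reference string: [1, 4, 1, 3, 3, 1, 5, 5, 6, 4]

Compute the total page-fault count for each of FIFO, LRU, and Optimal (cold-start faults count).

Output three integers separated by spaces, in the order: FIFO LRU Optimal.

--- FIFO ---
  step 0: ref 1 -> FAULT, frames=[1,-] (faults so far: 1)
  step 1: ref 4 -> FAULT, frames=[1,4] (faults so far: 2)
  step 2: ref 1 -> HIT, frames=[1,4] (faults so far: 2)
  step 3: ref 3 -> FAULT, evict 1, frames=[3,4] (faults so far: 3)
  step 4: ref 3 -> HIT, frames=[3,4] (faults so far: 3)
  step 5: ref 1 -> FAULT, evict 4, frames=[3,1] (faults so far: 4)
  step 6: ref 5 -> FAULT, evict 3, frames=[5,1] (faults so far: 5)
  step 7: ref 5 -> HIT, frames=[5,1] (faults so far: 5)
  step 8: ref 6 -> FAULT, evict 1, frames=[5,6] (faults so far: 6)
  step 9: ref 4 -> FAULT, evict 5, frames=[4,6] (faults so far: 7)
  FIFO total faults: 7
--- LRU ---
  step 0: ref 1 -> FAULT, frames=[1,-] (faults so far: 1)
  step 1: ref 4 -> FAULT, frames=[1,4] (faults so far: 2)
  step 2: ref 1 -> HIT, frames=[1,4] (faults so far: 2)
  step 3: ref 3 -> FAULT, evict 4, frames=[1,3] (faults so far: 3)
  step 4: ref 3 -> HIT, frames=[1,3] (faults so far: 3)
  step 5: ref 1 -> HIT, frames=[1,3] (faults so far: 3)
  step 6: ref 5 -> FAULT, evict 3, frames=[1,5] (faults so far: 4)
  step 7: ref 5 -> HIT, frames=[1,5] (faults so far: 4)
  step 8: ref 6 -> FAULT, evict 1, frames=[6,5] (faults so far: 5)
  step 9: ref 4 -> FAULT, evict 5, frames=[6,4] (faults so far: 6)
  LRU total faults: 6
--- Optimal ---
  step 0: ref 1 -> FAULT, frames=[1,-] (faults so far: 1)
  step 1: ref 4 -> FAULT, frames=[1,4] (faults so far: 2)
  step 2: ref 1 -> HIT, frames=[1,4] (faults so far: 2)
  step 3: ref 3 -> FAULT, evict 4, frames=[1,3] (faults so far: 3)
  step 4: ref 3 -> HIT, frames=[1,3] (faults so far: 3)
  step 5: ref 1 -> HIT, frames=[1,3] (faults so far: 3)
  step 6: ref 5 -> FAULT, evict 1, frames=[5,3] (faults so far: 4)
  step 7: ref 5 -> HIT, frames=[5,3] (faults so far: 4)
  step 8: ref 6 -> FAULT, evict 3, frames=[5,6] (faults so far: 5)
  step 9: ref 4 -> FAULT, evict 5, frames=[4,6] (faults so far: 6)
  Optimal total faults: 6

Answer: 7 6 6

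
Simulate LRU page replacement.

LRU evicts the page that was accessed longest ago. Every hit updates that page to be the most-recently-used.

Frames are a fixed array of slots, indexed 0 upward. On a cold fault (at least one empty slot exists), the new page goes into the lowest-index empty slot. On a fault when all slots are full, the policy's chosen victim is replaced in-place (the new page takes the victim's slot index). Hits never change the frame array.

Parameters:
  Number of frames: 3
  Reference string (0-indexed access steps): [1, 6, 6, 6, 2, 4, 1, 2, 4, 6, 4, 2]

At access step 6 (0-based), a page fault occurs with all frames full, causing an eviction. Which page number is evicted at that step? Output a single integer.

Step 0: ref 1 -> FAULT, frames=[1,-,-]
Step 1: ref 6 -> FAULT, frames=[1,6,-]
Step 2: ref 6 -> HIT, frames=[1,6,-]
Step 3: ref 6 -> HIT, frames=[1,6,-]
Step 4: ref 2 -> FAULT, frames=[1,6,2]
Step 5: ref 4 -> FAULT, evict 1, frames=[4,6,2]
Step 6: ref 1 -> FAULT, evict 6, frames=[4,1,2]
At step 6: evicted page 6

Answer: 6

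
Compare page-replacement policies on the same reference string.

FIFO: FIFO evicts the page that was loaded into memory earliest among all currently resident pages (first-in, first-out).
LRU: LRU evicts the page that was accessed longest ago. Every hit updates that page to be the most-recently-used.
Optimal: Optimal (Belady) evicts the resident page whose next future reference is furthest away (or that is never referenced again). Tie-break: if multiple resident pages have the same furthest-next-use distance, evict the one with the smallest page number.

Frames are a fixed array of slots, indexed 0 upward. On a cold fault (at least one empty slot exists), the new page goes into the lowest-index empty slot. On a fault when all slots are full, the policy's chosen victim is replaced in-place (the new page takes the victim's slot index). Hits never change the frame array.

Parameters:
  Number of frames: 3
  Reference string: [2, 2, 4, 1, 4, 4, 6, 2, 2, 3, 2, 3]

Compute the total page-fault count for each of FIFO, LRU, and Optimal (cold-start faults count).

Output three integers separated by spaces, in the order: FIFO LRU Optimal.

Answer: 6 6 5

Derivation:
--- FIFO ---
  step 0: ref 2 -> FAULT, frames=[2,-,-] (faults so far: 1)
  step 1: ref 2 -> HIT, frames=[2,-,-] (faults so far: 1)
  step 2: ref 4 -> FAULT, frames=[2,4,-] (faults so far: 2)
  step 3: ref 1 -> FAULT, frames=[2,4,1] (faults so far: 3)
  step 4: ref 4 -> HIT, frames=[2,4,1] (faults so far: 3)
  step 5: ref 4 -> HIT, frames=[2,4,1] (faults so far: 3)
  step 6: ref 6 -> FAULT, evict 2, frames=[6,4,1] (faults so far: 4)
  step 7: ref 2 -> FAULT, evict 4, frames=[6,2,1] (faults so far: 5)
  step 8: ref 2 -> HIT, frames=[6,2,1] (faults so far: 5)
  step 9: ref 3 -> FAULT, evict 1, frames=[6,2,3] (faults so far: 6)
  step 10: ref 2 -> HIT, frames=[6,2,3] (faults so far: 6)
  step 11: ref 3 -> HIT, frames=[6,2,3] (faults so far: 6)
  FIFO total faults: 6
--- LRU ---
  step 0: ref 2 -> FAULT, frames=[2,-,-] (faults so far: 1)
  step 1: ref 2 -> HIT, frames=[2,-,-] (faults so far: 1)
  step 2: ref 4 -> FAULT, frames=[2,4,-] (faults so far: 2)
  step 3: ref 1 -> FAULT, frames=[2,4,1] (faults so far: 3)
  step 4: ref 4 -> HIT, frames=[2,4,1] (faults so far: 3)
  step 5: ref 4 -> HIT, frames=[2,4,1] (faults so far: 3)
  step 6: ref 6 -> FAULT, evict 2, frames=[6,4,1] (faults so far: 4)
  step 7: ref 2 -> FAULT, evict 1, frames=[6,4,2] (faults so far: 5)
  step 8: ref 2 -> HIT, frames=[6,4,2] (faults so far: 5)
  step 9: ref 3 -> FAULT, evict 4, frames=[6,3,2] (faults so far: 6)
  step 10: ref 2 -> HIT, frames=[6,3,2] (faults so far: 6)
  step 11: ref 3 -> HIT, frames=[6,3,2] (faults so far: 6)
  LRU total faults: 6
--- Optimal ---
  step 0: ref 2 -> FAULT, frames=[2,-,-] (faults so far: 1)
  step 1: ref 2 -> HIT, frames=[2,-,-] (faults so far: 1)
  step 2: ref 4 -> FAULT, frames=[2,4,-] (faults so far: 2)
  step 3: ref 1 -> FAULT, frames=[2,4,1] (faults so far: 3)
  step 4: ref 4 -> HIT, frames=[2,4,1] (faults so far: 3)
  step 5: ref 4 -> HIT, frames=[2,4,1] (faults so far: 3)
  step 6: ref 6 -> FAULT, evict 1, frames=[2,4,6] (faults so far: 4)
  step 7: ref 2 -> HIT, frames=[2,4,6] (faults so far: 4)
  step 8: ref 2 -> HIT, frames=[2,4,6] (faults so far: 4)
  step 9: ref 3 -> FAULT, evict 4, frames=[2,3,6] (faults so far: 5)
  step 10: ref 2 -> HIT, frames=[2,3,6] (faults so far: 5)
  step 11: ref 3 -> HIT, frames=[2,3,6] (faults so far: 5)
  Optimal total faults: 5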